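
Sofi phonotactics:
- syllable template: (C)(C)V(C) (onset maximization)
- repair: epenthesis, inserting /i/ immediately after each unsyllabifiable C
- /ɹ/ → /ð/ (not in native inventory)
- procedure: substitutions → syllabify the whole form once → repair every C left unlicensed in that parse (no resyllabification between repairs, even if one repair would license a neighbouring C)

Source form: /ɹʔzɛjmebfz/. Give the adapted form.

ðiʔzɛjmebfizi

Substitution: /ɹ/ → /ð/, giving /ðʔzɛjmebfz/.
The consonants /ð/, /f/, /z/ cannot be parsed into a legal (C)(C)V(C) syllable (at most one coda consonant is licensed; onsets may contain at most 2 consonants).
Each unlicensed consonant becomes the onset of a new syllable: /ð/ → /ði/, /f/ → /fi/, /z/ → /zi/.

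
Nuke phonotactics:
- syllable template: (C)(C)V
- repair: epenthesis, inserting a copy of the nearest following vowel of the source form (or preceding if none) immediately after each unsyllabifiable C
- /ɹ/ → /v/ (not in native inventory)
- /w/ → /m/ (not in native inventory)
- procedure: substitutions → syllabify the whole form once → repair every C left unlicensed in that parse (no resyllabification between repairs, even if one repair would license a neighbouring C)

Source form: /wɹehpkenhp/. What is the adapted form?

Substitution: /w/ → /m/, /ɹ/ → /v/, giving /mvehpkenhp/.
Under (C)(C)V, the unsyllabifiable consonants are /h/, /n/, /h/, /p/ (no codas are permitted; onsets may contain at most 2 consonants).
Each unlicensed consonant becomes the onset of a new syllable: /h/ → /he/, /n/ → /ne/, /h/ → /he/, /p/ → /pe/.

mvehepkenehepe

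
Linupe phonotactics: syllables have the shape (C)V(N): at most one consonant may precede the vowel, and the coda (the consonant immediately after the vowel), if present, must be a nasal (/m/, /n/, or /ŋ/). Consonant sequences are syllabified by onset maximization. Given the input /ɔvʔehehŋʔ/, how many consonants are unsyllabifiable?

4

Syllabifying with onset maximization leaves /v/, /h/, /ŋ/, /ʔ/ stranded (only a nasal (/m/, /n/, or /ŋ/) is licensed in coda position; onsets are limited to one consonant).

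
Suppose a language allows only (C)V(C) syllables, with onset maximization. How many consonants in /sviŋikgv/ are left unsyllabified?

3

The consonants /s/, /g/, /v/ cannot be parsed into a legal (C)V(C) syllable (at most one coda consonant is licensed; onsets are limited to one consonant).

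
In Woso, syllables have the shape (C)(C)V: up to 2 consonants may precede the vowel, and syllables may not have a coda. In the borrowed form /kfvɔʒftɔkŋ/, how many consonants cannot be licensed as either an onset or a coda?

Under (C)(C)V, the unsyllabifiable consonants are /k/, /ʒ/, /k/, /ŋ/ (no codas are permitted; onsets may contain at most 2 consonants).

4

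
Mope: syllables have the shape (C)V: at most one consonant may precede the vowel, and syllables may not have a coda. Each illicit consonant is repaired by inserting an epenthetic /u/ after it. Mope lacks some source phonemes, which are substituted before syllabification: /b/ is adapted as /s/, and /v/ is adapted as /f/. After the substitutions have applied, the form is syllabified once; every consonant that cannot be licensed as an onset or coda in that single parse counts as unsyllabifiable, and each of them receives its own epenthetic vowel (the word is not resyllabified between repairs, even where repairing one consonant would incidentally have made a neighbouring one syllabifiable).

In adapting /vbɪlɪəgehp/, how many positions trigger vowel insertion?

3

After substitution the input is /fsɪlɪəgehp/.
The unsyllabifiable consonants are /f/, /h/, /p/; each receives one epenthetic vowel.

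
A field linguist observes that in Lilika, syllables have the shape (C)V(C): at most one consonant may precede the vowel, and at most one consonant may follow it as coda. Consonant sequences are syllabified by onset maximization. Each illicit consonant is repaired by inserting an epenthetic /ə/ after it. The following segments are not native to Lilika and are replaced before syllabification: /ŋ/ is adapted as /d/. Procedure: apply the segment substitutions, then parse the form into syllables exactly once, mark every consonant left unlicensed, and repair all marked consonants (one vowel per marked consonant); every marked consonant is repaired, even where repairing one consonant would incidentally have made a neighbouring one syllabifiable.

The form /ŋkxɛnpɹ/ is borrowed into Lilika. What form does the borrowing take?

Substitution: /ŋ/ → /d/, giving /dkxɛnpɹ/.
Under (C)V(C), the unsyllabifiable consonants are /d/, /k/, /p/, /ɹ/ (at most one coda consonant is licensed; onsets are limited to one consonant).
Inserting the epenthetic vowel yields /d/ → /də/, /k/ → /kə/, /p/ → /pə/, /ɹ/ → /ɹə/.

dəkəxɛnpəɹə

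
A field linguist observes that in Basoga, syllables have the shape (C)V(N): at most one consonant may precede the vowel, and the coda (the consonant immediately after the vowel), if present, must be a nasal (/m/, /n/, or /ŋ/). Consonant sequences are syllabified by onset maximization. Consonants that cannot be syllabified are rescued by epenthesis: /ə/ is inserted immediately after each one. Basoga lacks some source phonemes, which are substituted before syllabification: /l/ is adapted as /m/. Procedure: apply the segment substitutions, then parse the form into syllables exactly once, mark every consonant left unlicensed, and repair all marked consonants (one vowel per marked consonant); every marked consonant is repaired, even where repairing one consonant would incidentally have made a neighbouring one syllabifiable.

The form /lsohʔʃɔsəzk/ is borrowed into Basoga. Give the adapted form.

Substitution: /l/ → /m/, giving /msohʔʃɔsəzk/.
The consonants /m/, /h/, /ʔ/, /z/, /k/ cannot be parsed into a legal (C)V(N) syllable (only a nasal (/m/, /n/, or /ŋ/) is licensed in coda position; onsets are limited to one consonant).
Each unlicensed consonant becomes the onset of a new syllable: /m/ → /mə/, /h/ → /hə/, /ʔ/ → /ʔə/, /z/ → /zə/, /k/ → /kə/.

məsohəʔəʃɔsəzəkə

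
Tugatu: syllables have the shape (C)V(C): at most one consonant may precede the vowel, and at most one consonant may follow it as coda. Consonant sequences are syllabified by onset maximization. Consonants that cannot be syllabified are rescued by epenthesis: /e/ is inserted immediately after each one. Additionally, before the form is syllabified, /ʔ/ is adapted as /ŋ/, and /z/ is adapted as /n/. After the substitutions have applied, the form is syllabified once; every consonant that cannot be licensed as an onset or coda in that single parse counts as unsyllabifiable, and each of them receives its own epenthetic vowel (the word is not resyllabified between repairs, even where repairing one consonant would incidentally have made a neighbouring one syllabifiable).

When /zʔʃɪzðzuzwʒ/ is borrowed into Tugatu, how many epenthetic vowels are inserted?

After substitution the input is /nŋʃɪnðnunwʒ/.
The unsyllabifiable consonants are /n/, /ŋ/, /ð/, /w/, /ʒ/; each receives one epenthetic vowel.

5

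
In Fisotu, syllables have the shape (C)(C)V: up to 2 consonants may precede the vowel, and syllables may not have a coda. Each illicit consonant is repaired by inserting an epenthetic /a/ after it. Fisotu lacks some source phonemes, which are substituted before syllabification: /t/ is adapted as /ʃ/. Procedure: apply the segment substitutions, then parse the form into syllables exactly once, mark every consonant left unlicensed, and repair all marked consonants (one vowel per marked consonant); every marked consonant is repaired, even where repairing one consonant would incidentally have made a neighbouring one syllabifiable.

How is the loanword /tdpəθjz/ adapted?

ʃadpəθajaza

Substitution: /t/ → /ʃ/, giving /ʃdpəθjz/.
The consonants /ʃ/, /θ/, /j/, /z/ cannot be parsed into a legal (C)(C)V syllable (no codas are permitted; onsets may contain at most 2 consonants).
Each unlicensed consonant becomes the onset of a new syllable: /ʃ/ → /ʃa/, /θ/ → /θa/, /j/ → /ja/, /z/ → /za/.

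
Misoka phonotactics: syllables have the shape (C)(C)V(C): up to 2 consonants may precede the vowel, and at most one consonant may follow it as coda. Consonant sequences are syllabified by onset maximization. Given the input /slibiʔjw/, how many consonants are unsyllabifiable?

Under (C)(C)V(C), the unsyllabifiable consonants are /j/, /w/ (at most one coda consonant is licensed; onsets may contain at most 2 consonants).

2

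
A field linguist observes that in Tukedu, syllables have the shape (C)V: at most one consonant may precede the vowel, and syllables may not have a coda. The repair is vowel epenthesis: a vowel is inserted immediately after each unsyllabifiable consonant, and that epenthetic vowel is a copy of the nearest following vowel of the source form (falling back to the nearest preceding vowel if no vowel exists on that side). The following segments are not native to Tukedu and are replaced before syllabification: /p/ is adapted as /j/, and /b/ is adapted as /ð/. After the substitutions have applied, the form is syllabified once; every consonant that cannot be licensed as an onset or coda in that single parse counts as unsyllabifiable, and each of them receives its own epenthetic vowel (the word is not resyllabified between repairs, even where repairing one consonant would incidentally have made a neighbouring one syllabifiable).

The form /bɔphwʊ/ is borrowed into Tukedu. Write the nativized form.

Substitution: /b/ → /ð/, /p/ → /j/, giving /ðɔjhwʊ/.
Under (C)V, the unsyllabifiable consonants are /j/, /h/ (no codas are permitted; onsets are limited to one consonant).
Epenthesis after each stranded consonant: /j/ → /jʊ/, /h/ → /hʊ/.

ðɔjʊhʊwʊ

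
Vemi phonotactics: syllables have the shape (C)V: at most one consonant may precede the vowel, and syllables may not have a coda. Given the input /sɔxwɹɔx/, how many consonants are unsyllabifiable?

Under (C)V, the unsyllabifiable consonants are /x/, /w/, /x/ (no codas are permitted; onsets are limited to one consonant).

3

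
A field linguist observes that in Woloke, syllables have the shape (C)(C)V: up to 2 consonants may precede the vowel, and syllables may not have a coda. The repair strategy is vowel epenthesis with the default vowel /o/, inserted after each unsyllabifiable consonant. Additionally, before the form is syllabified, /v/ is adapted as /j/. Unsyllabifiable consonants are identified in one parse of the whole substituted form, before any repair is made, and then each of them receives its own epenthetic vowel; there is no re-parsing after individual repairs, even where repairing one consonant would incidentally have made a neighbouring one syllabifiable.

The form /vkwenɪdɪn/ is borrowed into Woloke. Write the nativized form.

Substitution: /v/ → /j/, giving /jkwenɪdɪn/.
Under (C)(C)V, the unsyllabifiable consonants are /j/, /n/ (no codas are permitted; onsets may contain at most 2 consonants).
Epenthesis after each stranded consonant: /j/ → /jo/, /n/ → /no/.

jokwenɪdɪno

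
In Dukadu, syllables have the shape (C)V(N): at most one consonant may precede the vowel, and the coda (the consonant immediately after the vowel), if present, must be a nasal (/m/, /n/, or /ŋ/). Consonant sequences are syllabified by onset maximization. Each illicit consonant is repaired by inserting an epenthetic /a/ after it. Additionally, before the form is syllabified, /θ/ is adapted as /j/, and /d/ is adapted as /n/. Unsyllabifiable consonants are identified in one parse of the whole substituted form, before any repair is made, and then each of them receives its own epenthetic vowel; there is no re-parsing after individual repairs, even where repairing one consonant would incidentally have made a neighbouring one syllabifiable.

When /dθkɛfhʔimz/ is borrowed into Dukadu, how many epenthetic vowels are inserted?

After substitution the input is /njkɛfhʔimz/.
The unsyllabifiable consonants are /n/, /j/, /f/, /h/, /z/; each receives one epenthetic vowel.

5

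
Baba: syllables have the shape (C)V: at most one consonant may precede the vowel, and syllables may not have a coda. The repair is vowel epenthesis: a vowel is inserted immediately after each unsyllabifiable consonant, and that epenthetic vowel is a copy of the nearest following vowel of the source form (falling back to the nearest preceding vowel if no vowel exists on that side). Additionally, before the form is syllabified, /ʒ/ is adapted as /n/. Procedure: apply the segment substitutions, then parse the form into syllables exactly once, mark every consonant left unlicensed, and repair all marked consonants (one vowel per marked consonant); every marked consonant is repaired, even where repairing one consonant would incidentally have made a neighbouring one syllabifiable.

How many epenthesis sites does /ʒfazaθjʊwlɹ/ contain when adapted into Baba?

5

After substitution the input is /nfazaθjʊwlɹ/.
The unsyllabifiable consonants are /n/, /θ/, /w/, /l/, /ɹ/; each receives one epenthetic vowel.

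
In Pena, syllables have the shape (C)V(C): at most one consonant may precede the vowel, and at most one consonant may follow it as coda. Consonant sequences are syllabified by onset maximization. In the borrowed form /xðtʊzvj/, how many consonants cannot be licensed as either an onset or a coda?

Under (C)V(C), the unsyllabifiable consonants are /x/, /ð/, /v/, /j/ (at most one coda consonant is licensed; onsets are limited to one consonant).

4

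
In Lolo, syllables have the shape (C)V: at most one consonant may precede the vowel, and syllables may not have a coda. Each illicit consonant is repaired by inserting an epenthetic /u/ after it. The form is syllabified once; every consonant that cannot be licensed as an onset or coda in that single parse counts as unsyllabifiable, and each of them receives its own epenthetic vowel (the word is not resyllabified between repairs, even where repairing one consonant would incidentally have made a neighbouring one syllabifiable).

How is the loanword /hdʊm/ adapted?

hudʊmu

The consonants /h/, /m/ cannot be parsed into a legal (C)V syllable (no codas are permitted; onsets are limited to one consonant).
Each unlicensed consonant becomes the onset of a new syllable: /h/ → /hu/, /m/ → /mu/.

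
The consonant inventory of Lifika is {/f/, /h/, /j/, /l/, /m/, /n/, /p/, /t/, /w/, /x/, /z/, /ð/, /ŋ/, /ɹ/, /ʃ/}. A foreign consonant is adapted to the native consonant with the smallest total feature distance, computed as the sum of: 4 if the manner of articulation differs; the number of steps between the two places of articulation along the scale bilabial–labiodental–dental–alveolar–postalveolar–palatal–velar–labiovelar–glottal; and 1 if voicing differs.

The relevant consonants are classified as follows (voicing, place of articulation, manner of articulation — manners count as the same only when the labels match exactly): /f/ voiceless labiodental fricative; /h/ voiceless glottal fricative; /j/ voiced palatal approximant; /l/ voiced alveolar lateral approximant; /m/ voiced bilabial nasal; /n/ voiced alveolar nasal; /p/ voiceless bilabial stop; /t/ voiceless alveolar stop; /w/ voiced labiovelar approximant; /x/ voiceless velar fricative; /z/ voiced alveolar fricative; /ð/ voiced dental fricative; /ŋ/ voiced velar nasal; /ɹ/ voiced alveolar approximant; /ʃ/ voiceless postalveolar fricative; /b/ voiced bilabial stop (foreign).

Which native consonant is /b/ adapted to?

p

/p/ is closest: same manner (stop), place distance 0 (bilabial→bilabial), voicing differs (+1); total 1. Next closest is /m/ at distance 4.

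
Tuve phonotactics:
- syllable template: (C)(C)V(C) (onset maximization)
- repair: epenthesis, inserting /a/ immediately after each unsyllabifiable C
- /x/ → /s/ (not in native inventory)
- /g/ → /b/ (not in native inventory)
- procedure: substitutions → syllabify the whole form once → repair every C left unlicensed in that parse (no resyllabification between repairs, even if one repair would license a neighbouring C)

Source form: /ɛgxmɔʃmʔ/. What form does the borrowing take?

Substitution: /g/ → /b/, /x/ → /s/, giving /ɛbsmɔʃmʔ/.
Under (C)(C)V(C), the unsyllabifiable consonants are /m/, /ʔ/ (at most one coda consonant is licensed; onsets may contain at most 2 consonants).
Each unlicensed consonant becomes the onset of a new syllable: /m/ → /ma/, /ʔ/ → /ʔa/.

ɛbsmɔʃmaʔa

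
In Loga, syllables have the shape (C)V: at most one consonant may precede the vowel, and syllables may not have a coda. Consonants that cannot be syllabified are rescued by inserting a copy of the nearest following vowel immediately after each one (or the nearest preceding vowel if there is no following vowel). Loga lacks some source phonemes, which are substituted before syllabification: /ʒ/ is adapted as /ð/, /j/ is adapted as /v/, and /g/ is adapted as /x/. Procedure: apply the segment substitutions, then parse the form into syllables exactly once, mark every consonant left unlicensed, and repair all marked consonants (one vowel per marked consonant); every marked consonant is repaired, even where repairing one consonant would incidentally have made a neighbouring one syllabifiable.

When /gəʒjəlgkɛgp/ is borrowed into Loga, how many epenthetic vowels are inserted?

5

After substitution the input is /xəðvəlxkɛxp/.
The unsyllabifiable consonants are /ð/, /l/, /x/, /x/, /p/; each receives one epenthetic vowel.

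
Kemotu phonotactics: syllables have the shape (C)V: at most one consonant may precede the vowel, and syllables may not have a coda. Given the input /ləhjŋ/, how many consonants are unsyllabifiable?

Under (C)V, the unsyllabifiable consonants are /h/, /j/, /ŋ/ (no codas are permitted; onsets are limited to one consonant).

3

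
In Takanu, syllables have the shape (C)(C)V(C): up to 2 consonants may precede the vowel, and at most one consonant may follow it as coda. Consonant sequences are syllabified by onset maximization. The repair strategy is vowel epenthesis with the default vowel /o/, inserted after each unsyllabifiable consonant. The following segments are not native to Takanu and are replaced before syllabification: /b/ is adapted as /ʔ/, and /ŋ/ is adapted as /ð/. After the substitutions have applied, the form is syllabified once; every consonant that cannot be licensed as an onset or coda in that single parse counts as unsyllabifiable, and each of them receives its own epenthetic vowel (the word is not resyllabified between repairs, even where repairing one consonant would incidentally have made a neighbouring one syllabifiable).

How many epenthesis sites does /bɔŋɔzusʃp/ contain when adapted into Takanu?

After substitution the input is /ʔɔðɔzusʃp/.
The unsyllabifiable consonants are /ʃ/, /p/; each receives one epenthetic vowel.

2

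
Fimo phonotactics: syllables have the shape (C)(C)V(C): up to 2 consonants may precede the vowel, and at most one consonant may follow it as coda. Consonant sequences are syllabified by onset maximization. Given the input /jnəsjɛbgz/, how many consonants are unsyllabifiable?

2

Under (C)(C)V(C), the unsyllabifiable consonants are /g/, /z/ (at most one coda consonant is licensed; onsets may contain at most 2 consonants).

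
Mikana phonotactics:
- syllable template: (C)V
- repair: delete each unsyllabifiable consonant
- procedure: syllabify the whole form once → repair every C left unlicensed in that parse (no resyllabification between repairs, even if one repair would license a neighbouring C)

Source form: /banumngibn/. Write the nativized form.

banugi

Under (C)V, the unsyllabifiable consonants are /m/, /n/, /b/, /n/ (no codas are permitted; onsets are limited to one consonant).
Deleting the stranded consonants removes /m/, /n/, /b/, /n/.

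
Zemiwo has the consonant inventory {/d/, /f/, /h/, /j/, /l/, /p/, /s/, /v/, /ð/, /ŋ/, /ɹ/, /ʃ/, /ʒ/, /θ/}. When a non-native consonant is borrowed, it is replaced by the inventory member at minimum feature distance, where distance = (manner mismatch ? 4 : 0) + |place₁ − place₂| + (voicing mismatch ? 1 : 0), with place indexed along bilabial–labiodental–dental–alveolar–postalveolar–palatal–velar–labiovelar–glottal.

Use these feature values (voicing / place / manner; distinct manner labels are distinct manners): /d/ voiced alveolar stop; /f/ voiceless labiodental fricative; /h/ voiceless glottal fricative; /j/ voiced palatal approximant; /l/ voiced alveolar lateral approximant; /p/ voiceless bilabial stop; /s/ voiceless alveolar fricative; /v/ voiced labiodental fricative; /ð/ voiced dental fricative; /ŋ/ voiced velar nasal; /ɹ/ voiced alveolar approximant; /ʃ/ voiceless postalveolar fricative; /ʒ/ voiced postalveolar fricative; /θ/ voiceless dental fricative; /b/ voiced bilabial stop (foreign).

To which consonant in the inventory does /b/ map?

p

/p/ is closest: same manner (stop), place distance 0 (bilabial→bilabial), voicing differs (+1); total 1. Next closest is /d/ at distance 3.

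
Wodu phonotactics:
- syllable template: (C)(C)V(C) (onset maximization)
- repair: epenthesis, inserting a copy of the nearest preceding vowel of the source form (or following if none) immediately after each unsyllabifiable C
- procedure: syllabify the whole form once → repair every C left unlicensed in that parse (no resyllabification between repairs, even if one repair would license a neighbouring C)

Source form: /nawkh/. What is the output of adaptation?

nawkaha

Under (C)(C)V(C), the unsyllabifiable consonants are /k/, /h/ (at most one coda consonant is licensed; onsets may contain at most 2 consonants).
Each unlicensed consonant becomes the onset of a new syllable: /k/ → /ka/, /h/ → /ha/.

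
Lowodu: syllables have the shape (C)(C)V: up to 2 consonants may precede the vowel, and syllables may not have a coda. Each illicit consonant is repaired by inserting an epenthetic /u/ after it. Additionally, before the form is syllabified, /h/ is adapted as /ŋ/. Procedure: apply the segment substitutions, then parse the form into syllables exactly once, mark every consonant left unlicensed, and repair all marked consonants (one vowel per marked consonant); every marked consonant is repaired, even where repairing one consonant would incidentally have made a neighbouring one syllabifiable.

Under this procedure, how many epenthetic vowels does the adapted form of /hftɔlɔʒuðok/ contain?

2

After substitution the input is /ŋftɔlɔʒuðok/.
The unsyllabifiable consonants are /ŋ/, /k/; each receives one epenthetic vowel.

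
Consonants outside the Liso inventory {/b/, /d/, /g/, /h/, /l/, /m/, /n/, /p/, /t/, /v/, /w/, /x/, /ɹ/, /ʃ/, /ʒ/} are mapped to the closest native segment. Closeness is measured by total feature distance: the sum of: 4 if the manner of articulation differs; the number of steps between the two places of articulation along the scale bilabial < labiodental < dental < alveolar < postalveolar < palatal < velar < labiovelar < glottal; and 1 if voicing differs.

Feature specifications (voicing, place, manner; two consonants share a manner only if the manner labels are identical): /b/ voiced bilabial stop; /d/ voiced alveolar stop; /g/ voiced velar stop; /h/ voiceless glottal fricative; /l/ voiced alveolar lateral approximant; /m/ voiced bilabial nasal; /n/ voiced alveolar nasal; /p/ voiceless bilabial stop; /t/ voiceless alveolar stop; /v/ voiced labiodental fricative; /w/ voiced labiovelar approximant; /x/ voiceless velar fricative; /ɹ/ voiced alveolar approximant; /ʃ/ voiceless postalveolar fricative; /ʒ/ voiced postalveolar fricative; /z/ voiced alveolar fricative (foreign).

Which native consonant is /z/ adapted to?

/ʒ/ is closest: same manner (fricative), place distance 1 (alveolar→postalveolar), same voicing; total 1. Next closest is /v/ at distance 2.

ʒ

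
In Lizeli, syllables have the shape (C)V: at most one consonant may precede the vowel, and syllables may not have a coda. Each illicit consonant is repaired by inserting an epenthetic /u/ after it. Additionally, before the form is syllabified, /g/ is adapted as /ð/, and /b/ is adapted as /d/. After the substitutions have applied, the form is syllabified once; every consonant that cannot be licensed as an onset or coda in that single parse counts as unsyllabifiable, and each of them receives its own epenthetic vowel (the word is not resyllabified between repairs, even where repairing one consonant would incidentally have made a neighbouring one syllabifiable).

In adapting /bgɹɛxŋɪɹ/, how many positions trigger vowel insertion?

4

After substitution the input is /dðɹɛxŋɪɹ/.
The unsyllabifiable consonants are /d/, /ð/, /x/, /ɹ/; each receives one epenthetic vowel.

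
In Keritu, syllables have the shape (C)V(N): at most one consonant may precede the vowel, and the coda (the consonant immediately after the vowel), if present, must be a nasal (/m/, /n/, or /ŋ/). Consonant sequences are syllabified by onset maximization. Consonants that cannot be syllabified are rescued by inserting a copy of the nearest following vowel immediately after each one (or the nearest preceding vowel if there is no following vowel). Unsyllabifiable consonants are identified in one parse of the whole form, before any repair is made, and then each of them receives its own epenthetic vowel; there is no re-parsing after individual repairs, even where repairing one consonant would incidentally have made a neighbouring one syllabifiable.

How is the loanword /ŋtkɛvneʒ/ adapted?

ŋɛtɛkɛveneʒe

Syllabifying with onset maximization leaves /ŋ/, /t/, /v/, /ʒ/ stranded (only a nasal (/m/, /n/, or /ŋ/) is licensed in coda position; onsets are limited to one consonant).
Each unlicensed consonant becomes the onset of a new syllable: /ŋ/ → /ŋɛ/, /t/ → /tɛ/, /v/ → /ve/, /ʒ/ → /ʒe/.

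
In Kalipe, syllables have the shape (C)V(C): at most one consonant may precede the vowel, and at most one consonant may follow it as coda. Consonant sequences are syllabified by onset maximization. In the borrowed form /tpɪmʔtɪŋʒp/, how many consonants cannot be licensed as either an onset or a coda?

Under (C)V(C), the unsyllabifiable consonants are /t/, /ʔ/, /ʒ/, /p/ (at most one coda consonant is licensed; onsets are limited to one consonant).

4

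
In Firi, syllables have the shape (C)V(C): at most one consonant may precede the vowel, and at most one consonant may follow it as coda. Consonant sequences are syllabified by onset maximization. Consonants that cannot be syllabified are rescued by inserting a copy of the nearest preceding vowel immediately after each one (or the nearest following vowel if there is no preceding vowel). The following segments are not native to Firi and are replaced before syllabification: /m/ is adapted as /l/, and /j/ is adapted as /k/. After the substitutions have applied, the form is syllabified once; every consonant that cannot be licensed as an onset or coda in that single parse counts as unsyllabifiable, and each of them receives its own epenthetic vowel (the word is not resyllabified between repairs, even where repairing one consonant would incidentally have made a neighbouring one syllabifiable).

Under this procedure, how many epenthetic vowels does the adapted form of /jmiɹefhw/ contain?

3

After substitution the input is /kliɹefhw/.
The unsyllabifiable consonants are /k/, /h/, /w/; each receives one epenthetic vowel.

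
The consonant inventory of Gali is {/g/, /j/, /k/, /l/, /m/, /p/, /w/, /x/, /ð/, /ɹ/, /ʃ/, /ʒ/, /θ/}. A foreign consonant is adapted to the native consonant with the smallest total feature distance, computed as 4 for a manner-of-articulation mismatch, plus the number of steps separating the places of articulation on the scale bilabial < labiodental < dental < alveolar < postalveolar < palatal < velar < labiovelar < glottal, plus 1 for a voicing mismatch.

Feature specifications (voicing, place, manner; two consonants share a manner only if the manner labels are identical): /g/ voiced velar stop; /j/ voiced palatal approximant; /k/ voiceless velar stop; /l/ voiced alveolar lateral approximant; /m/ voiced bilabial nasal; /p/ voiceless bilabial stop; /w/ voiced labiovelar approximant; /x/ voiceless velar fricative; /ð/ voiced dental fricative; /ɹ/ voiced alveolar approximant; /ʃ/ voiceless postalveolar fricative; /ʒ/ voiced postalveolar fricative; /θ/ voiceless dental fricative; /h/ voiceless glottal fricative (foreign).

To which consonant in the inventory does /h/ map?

x

/x/ is closest: same manner (fricative), place distance 2 (glottal→velar), same voicing; total 2. Next closest is /ʃ/ at distance 4.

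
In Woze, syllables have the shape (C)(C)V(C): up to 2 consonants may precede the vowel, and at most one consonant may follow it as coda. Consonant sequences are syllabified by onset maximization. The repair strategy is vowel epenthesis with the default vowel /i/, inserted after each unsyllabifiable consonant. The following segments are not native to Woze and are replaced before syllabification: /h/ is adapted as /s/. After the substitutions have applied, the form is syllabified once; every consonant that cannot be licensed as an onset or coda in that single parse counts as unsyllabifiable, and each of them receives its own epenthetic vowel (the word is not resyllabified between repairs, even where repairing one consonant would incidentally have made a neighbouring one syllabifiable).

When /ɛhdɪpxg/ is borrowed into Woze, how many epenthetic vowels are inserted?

2

After substitution the input is /ɛsdɪpxg/.
The unsyllabifiable consonants are /x/, /g/; each receives one epenthetic vowel.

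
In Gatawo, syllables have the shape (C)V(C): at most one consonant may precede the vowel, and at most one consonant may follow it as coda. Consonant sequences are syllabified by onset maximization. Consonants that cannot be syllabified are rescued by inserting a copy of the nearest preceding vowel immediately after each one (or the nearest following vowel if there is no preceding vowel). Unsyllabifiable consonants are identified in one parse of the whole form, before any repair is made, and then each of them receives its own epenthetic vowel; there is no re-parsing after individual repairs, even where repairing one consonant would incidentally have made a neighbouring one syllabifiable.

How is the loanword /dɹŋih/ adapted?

diɹiŋih

Syllabifying with onset maximization leaves /d/, /ɹ/ stranded (at most one coda consonant is licensed; onsets are limited to one consonant).
Each unlicensed consonant becomes the onset of a new syllable: /d/ → /di/, /ɹ/ → /ɹi/.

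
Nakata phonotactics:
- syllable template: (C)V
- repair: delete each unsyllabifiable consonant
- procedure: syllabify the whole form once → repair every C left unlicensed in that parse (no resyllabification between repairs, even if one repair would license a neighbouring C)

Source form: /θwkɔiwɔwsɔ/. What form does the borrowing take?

The consonants /θ/, /w/, /w/ cannot be parsed into a legal (C)V syllable (no codas are permitted; onsets are limited to one consonant).
Each unlicensed consonant is deleted: /θ/, /w/, /w/.

kɔiwɔsɔ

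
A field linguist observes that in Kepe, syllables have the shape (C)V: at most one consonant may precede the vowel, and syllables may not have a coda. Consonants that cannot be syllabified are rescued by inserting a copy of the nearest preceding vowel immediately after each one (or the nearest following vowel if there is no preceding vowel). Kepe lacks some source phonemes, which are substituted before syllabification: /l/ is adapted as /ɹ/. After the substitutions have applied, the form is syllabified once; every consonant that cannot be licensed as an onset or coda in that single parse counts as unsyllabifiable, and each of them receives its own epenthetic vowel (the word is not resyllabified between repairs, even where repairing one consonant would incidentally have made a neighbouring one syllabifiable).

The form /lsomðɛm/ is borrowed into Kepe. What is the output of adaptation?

Substitution: /l/ → /ɹ/, giving /ɹsomðɛm/.
Syllabifying with onset maximization leaves /ɹ/, /m/, /m/ stranded (no codas are permitted; onsets are limited to one consonant).
Epenthesis after each stranded consonant: /ɹ/ → /ɹo/, /m/ → /mo/, /m/ → /mɛ/.

ɹosomoðɛmɛ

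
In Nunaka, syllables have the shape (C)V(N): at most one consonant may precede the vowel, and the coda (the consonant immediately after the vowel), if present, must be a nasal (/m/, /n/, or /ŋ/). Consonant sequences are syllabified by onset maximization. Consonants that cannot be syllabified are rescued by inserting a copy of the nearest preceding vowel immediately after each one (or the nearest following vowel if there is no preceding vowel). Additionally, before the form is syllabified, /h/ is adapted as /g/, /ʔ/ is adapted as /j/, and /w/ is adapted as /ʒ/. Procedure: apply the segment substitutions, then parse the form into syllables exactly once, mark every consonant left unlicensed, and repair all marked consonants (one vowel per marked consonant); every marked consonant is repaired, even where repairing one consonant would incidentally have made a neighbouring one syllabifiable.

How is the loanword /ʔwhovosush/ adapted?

Substitution: /ʔ/ → /j/, /w/ → /ʒ/, /h/ → /g/, giving /jʒgovosusg/.
Syllabifying with onset maximization leaves /j/, /ʒ/, /s/, /g/ stranded (only a nasal (/m/, /n/, or /ŋ/) is licensed in coda position; onsets are limited to one consonant).
Each unlicensed consonant becomes the onset of a new syllable: /j/ → /jo/, /ʒ/ → /ʒo/, /s/ → /su/, /g/ → /gu/.

joʒogovosusugu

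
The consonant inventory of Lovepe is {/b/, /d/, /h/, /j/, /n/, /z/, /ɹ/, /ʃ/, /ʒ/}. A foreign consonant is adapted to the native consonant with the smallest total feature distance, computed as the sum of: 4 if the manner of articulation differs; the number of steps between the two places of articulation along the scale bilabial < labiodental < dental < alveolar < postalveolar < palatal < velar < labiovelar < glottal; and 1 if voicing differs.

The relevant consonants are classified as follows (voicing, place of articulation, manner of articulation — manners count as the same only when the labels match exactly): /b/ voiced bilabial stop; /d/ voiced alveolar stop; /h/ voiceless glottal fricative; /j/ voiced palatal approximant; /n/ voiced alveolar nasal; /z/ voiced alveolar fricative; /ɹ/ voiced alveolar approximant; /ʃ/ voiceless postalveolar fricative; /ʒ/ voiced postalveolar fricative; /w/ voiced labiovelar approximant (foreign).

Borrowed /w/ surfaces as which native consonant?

j

/j/ is closest: same manner (approximant), place distance 2 (labiovelar→palatal), same voicing; total 2. Next closest is /ɹ/ at distance 4.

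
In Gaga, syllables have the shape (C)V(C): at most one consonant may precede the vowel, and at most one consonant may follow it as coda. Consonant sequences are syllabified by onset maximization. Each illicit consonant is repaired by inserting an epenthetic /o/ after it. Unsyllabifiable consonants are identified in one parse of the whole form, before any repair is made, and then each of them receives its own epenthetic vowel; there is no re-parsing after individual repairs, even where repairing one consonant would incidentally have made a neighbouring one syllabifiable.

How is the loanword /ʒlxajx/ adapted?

Syllabifying with onset maximization leaves /ʒ/, /l/, /x/ stranded (at most one coda consonant is licensed; onsets are limited to one consonant).
Epenthesis after each stranded consonant: /ʒ/ → /ʒo/, /l/ → /lo/, /x/ → /xo/.

ʒoloxajxo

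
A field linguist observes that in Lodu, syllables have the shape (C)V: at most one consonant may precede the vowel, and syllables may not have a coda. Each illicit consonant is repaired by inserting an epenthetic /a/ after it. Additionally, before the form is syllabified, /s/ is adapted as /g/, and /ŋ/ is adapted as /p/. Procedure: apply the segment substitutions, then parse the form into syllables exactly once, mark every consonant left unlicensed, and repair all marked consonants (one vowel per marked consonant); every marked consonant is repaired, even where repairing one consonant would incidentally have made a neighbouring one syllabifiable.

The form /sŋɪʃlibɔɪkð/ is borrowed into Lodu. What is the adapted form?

Substitution: /s/ → /g/, /ŋ/ → /p/, giving /gpɪʃlibɔɪkð/.
Syllabifying with onset maximization leaves /g/, /ʃ/, /k/, /ð/ stranded (no codas are permitted; onsets are limited to one consonant).
Epenthesis after each stranded consonant: /g/ → /ga/, /ʃ/ → /ʃa/, /k/ → /ka/, /ð/ → /ða/.

gapɪʃalibɔɪkaða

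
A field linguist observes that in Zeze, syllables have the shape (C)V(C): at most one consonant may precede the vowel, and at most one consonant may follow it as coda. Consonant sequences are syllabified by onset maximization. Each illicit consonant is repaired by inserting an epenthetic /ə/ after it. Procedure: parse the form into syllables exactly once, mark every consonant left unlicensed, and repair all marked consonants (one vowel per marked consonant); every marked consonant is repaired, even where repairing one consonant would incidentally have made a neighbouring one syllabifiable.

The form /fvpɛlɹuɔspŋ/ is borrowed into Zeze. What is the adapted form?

fəvəpɛlɹuɔspəŋə

Syllabifying with onset maximization leaves /f/, /v/, /p/, /ŋ/ stranded (at most one coda consonant is licensed; onsets are limited to one consonant).
Inserting the epenthetic vowel yields /f/ → /fə/, /v/ → /və/, /p/ → /pə/, /ŋ/ → /ŋə/.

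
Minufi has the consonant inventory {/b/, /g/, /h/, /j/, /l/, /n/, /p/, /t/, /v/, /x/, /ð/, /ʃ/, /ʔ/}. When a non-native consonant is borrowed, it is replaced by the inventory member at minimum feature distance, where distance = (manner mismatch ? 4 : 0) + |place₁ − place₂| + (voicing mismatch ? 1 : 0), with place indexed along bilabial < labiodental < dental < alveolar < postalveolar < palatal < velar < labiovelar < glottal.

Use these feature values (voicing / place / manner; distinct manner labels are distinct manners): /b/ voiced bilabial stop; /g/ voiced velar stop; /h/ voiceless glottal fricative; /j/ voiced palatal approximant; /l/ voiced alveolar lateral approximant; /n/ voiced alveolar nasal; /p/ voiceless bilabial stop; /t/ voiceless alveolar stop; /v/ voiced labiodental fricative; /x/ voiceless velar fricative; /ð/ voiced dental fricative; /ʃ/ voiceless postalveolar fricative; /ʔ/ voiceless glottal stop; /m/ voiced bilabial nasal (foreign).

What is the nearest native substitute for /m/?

n

/n/ is closest: same manner (nasal), place distance 3 (bilabial→alveolar), same voicing; total 3. Next closest is /b/ at distance 4.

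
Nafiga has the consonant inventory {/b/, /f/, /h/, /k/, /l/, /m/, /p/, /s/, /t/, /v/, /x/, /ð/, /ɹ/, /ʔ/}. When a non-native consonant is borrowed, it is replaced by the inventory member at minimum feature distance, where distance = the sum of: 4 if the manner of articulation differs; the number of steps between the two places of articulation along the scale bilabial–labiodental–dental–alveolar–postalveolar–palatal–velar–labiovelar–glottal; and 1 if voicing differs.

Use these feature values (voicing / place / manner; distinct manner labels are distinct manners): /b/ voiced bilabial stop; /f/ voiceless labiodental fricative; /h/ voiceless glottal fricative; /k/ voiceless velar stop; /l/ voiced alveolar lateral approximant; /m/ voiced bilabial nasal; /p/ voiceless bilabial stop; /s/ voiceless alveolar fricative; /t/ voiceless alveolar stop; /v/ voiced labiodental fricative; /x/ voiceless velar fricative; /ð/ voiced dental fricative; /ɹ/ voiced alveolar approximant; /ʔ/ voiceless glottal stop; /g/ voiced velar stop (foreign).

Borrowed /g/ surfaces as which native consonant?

k

/k/ is closest: same manner (stop), place distance 0 (velar→velar), voicing differs (+1); total 1. Next closest is /ʔ/ at distance 3.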